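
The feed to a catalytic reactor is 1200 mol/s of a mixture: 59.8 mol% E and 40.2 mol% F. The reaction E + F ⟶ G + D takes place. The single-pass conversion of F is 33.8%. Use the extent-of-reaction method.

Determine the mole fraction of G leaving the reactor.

F reacted = 0.338 × 482.4 = 163.1 mol/s; ν_F = −1, so ξ = 163.1/1 = 163.1 mol/s.
Outlet amounts (n = n₀ + ν ξ):
  E: 717.6 − 1(163.1) = 554.5
  F: 482.4 − 1(163.1) = 319.3
  G: 0 + 1(163.1) = 163.1
  D: 0 + 1(163.1) = 163.1
Total out = 1200 mol/s; y_G = 163.1 / 1200 = 0.1359.

0.136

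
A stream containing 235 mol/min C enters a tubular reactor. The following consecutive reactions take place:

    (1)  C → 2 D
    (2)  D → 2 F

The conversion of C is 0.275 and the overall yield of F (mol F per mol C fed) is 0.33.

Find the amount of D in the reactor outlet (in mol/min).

Conversion of C: C consumed = 1ξ₁ = 0.275 × 235 → ξ₁ = 64.62 mol/min.
Yield of F: 2ξ₂ / 235 = 0.33 → ξ₂ = 38.77 mol/min.
Outlet amounts (n = n₀ + Σ ν·ξ):
  C: 235 − 1(64.62) = 170.4
  D: 0 + 2(64.62) − 1(38.77) = 90.47
  F: 0 + 2(38.77) = 77.55

90.5 mol/min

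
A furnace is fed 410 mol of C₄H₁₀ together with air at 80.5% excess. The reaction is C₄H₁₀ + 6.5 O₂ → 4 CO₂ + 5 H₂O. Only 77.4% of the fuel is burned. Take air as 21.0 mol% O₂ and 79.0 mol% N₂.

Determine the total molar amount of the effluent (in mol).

Stoichiometric O₂ = 6.5 × 410 = 2665 mol; O₂ fed = 2665 × 1.805 = 4810 mol.
N₂ fed = 4810 × 79/21 = 18100 mol.
Fuel reacted = 0.774 × 410 → ξ = 317.3 mol.
Outlet (n = n₀ + ν ξ):
  C₄H₁₀: 410 − 1(317.3) = 92.66
  O₂: 4810 − 6.5(317.3) = 2748
  N₂: 18100 (inert)
  CO₂: 0 + 4(317.3) = 1269
  H₂O: 0 + 5(317.3) = 1587
Total out = 92.66 + 2748 + 18100 + 1269 + 1587 = 23790 mol.

23800 mol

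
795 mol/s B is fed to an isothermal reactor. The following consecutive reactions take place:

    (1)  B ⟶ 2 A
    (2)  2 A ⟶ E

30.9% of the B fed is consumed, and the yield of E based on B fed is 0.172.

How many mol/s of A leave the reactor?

Conversion of B: B consumed = 1ξ₁ = 0.309 × 795 → ξ₁ = 245.7 mol/s.
Yield of E: 1ξ₂ / 795 = 0.172 → ξ₂ = 136.7 mol/s.
Outlet amounts (n = n₀ + Σ ν·ξ):
  B: 795 − 1(245.7) = 549.3
  A: 0 + 2(245.7) − 2(136.7) = 217.8
  E: 0 + 1(136.7) = 136.7

218 mol/s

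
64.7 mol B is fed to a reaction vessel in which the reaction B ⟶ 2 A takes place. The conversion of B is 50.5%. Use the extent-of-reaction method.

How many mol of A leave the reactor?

65.3 mol

B reacted = 0.505 × 64.7 = 32.67 mol; ν_B = −1, so ξ = 32.67/1 = 32.67 mol.
Outlet amounts (n = n₀ + ν ξ):
  B: 64.7 − 1(32.67) = 32.03
  A: 0 + 2(32.67) = 65.35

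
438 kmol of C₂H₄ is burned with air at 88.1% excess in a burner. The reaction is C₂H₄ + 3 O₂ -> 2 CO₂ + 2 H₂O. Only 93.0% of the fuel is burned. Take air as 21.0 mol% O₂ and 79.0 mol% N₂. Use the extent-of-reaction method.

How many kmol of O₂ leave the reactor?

Stoichiometric O₂ = 3 × 438 = 1314 kmol; O₂ fed = 1314 × 1.881 = 2472 kmol.
N₂ fed = 2472 × 79/21 = 9298 kmol.
Fuel reacted = 0.93 × 438 → ξ = 407.3 kmol.
Outlet (n = n₀ + ν ξ):
  C₂H₄: 438 − 1(407.3) = 30.66
  O₂: 2472 − 3(407.3) = 1250
  N₂: 9298 (inert)
  CO₂: 0 + 2(407.3) = 814.7
  H₂O: 0 + 2(407.3) = 814.7

1250 kmol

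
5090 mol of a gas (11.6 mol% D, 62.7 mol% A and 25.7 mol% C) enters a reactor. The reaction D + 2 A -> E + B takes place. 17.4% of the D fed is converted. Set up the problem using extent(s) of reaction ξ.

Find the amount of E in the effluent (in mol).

D reacted = 0.174 × 590.4 = 102.7 mol; ν_D = −1, so ξ = 102.7/1 = 102.7 mol.
Outlet amounts (n = n₀ + ν ξ):
  D: 590.4 − 1(102.7) = 487.7
  A: 3191 − 2(102.7) = 2986
  E: 0 + 1(102.7) = 102.7
  B: 0 + 1(102.7) = 102.7
  C: 1308 (inert)

103 mol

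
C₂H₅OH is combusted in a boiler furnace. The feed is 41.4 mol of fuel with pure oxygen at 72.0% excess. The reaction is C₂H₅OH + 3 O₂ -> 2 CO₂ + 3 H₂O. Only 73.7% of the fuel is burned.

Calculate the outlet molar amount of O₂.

Stoichiometric O₂ = 3 × 41.4 = 124.2 mol; O₂ fed = 124.2 × 1.720 = 213.6 mol.
Fuel reacted = 0.737 × 41.4 → ξ = 30.51 mol.
Outlet (n = n₀ + ν ξ):
  C₂H₅OH: 41.4 − 1(30.51) = 10.89
  O₂: 213.6 − 3(30.51) = 122.1
  CO₂: 0 + 2(30.51) = 61.02
  H₂O: 0 + 3(30.51) = 91.54

122 mol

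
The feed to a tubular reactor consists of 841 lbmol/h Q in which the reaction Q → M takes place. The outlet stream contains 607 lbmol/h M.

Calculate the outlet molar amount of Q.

234 lbmol/h

For M: n = n₀ + 1ξ → 607 = 0 + 1ξ, giving ξ = 607 lbmol/h.
Outlet amounts (n = n₀ + ν ξ):
  Q: 841 − 1(607) = 234
  M: 0 + 1(607) = 607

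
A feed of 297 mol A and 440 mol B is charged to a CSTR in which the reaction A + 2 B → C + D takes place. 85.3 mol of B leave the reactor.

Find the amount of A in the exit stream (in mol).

120 mol

For B: n = n₀ − 2ξ → 85.3 = 440 − 2ξ, giving ξ = 177.3 mol.
Outlet amounts (n = n₀ + ν ξ):
  A: 297 − 1(177.3) = 119.7
  B: 440 − 2(177.3) = 85.3
  C: 0 + 1(177.3) = 177.3
  D: 0 + 1(177.3) = 177.3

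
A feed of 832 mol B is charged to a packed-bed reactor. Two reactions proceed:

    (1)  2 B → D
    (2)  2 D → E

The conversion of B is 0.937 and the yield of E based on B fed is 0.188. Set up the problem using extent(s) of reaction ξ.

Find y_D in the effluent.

0.269

Conversion of B: B consumed = 2ξ₁ = 0.937 × 832 → ξ₁ = 389.8 mol.
Yield of E: 1ξ₂ / 832 = 0.188 → ξ₂ = 156.4 mol.
Outlet amounts (n = n₀ + Σ ν·ξ):
  B: 832 − 2(389.8) = 52.42
  D: 0 + 1(389.8) − 2(156.4) = 76.96
  E: 0 + 1(156.4) = 156.4
Total out = 285.8 mol; y_D = 76.96 / 285.8 = 0.2693.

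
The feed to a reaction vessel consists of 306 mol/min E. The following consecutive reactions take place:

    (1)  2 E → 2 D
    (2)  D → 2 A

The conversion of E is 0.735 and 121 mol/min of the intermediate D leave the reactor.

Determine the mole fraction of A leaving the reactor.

Conversion of E: E consumed = 2ξ₁ = 0.735 × 306 → ξ₁ = 112.5 mol/min.
D balance: n_D = 0 + 2ξ₁ − 1ξ₂ = 121 → ξ₂ = (2·112.5 − 121)/1 = 103.9 mol/min.
Outlet amounts (n = n₀ + Σ ν·ξ):
  E: 306 − 2(112.5) = 81.09
  D: 0 + 2(112.5) − 1(103.9) = 121
  A: 0 + 2(103.9) = 207.8
Total out = 409.9 mol/min; y_A = 207.8 / 409.9 = 0.507.

0.507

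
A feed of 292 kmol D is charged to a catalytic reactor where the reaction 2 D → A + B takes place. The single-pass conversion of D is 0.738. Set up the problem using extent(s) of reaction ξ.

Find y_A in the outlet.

D reacted = 0.738 × 292 = 215.5 kmol; ν_D = −2, so ξ = 215.5/2 = 107.7 kmol.
Outlet amounts (n = n₀ + ν ξ):
  D: 292 − 2(107.7) = 76.5
  A: 0 + 1(107.7) = 107.7
  B: 0 + 1(107.7) = 107.7
Total out = 292 kmol; y_A = 107.7 / 292 = 0.369.

0.369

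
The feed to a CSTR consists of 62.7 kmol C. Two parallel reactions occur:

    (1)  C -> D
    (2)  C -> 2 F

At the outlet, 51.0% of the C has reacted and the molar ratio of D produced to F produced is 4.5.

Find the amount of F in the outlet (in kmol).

6.4 kmol

Conversion of C: C consumed = 0.51 × 62.7 = 31.98 kmol = 1ξ₁ + 1ξ₂.
Selectivity: 1ξ₁ / (2ξ₂) = 4.5 → ξ₁ = 9 ξ₂.
Substitute: (1·9 + 1) ξ₂ = 31.98 → ξ₂ = 3.198 kmol, ξ₁ = 28.78 kmol.
Outlet amounts (n = n₀ + Σ ν·ξ):
  C: 62.7 − 1(28.78) − 1(3.198) = 30.72
  D: 0 + 1(28.78) = 28.78
  F: 0 + 2(3.198) = 6.395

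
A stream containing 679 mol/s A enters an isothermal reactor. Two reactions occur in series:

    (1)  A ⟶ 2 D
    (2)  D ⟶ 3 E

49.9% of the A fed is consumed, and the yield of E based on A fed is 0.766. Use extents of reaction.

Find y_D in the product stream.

0.37

Conversion of A: A consumed = 1ξ₁ = 0.499 × 679 → ξ₁ = 338.8 mol/s.
Yield of E: 3ξ₂ / 679 = 0.766 → ξ₂ = 173.4 mol/s.
Outlet amounts (n = n₀ + Σ ν·ξ):
  A: 679 − 1(338.8) = 340.2
  D: 0 + 2(338.8) − 1(173.4) = 504.3
  E: 0 + 3(173.4) = 520.1
Total out = 1365 mol/s; y_D = 504.3 / 1365 = 0.3695.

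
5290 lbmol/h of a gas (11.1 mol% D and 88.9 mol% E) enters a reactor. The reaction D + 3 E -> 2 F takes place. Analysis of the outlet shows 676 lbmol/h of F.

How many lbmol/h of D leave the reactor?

For F: n = n₀ + 2ξ → 676 = 0 + 2ξ, giving ξ = 338 lbmol/h.
Outlet amounts (n = n₀ + ν ξ):
  D: 587.2 − 1(338) = 249.2
  E: 4703 − 3(338) = 3689
  F: 0 + 2(338) = 676

249 lbmol/h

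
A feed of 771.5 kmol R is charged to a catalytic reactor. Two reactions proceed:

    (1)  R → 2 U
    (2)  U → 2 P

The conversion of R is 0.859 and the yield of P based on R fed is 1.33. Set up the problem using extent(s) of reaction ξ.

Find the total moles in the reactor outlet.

Conversion of R: R consumed = 1ξ₁ = 0.859 × 771.5 → ξ₁ = 662.7 kmol.
Yield of P: 2ξ₂ / 771.5 = 1.33 → ξ₂ = 513 kmol.
Outlet amounts (n = n₀ + Σ ν·ξ):
  R: 771.5 − 1(662.7) = 108.8
  U: 0 + 2(662.7) − 1(513) = 812.4
  P: 0 + 2(513) = 1026
Total out = 108.8 + 812.4 + 1026 = 1947 kmol.

1950 kmol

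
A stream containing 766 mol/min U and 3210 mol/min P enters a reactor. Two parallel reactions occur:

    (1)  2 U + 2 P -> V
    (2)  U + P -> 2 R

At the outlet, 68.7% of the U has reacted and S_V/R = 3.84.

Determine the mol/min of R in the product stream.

64.3 mol/min

Conversion of U: U consumed = 0.687 × 766 = 526.2 mol/min = 2ξ₁ + 1ξ₂.
Selectivity: 1ξ₁ / (2ξ₂) = 3.84 → ξ₁ = 7.68 ξ₂.
Substitute: (2·7.68 + 1) ξ₂ = 526.2 → ξ₂ = 32.17 mol/min, ξ₁ = 247 mol/min.
Outlet amounts (n = n₀ + Σ ν·ξ):
  U: 766 − 2(247) − 1(32.17) = 239.8
  P: 3210 − 2(247) − 1(32.17) = 2684
  V: 0 + 1(247) = 247
  R: 0 + 2(32.17) = 64.33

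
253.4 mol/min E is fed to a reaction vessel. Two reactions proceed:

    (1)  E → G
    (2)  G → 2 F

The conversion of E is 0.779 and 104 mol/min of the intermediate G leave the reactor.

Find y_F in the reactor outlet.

0.539

Conversion of E: E consumed = 1ξ₁ = 0.779 × 253.4 → ξ₁ = 197.4 mol/min.
G balance: n_G = 0 + 1ξ₁ − 1ξ₂ = 104 → ξ₂ = (1·197.4 − 104)/1 = 93.4 mol/min.
Outlet amounts (n = n₀ + Σ ν·ξ):
  E: 253.4 − 1(197.4) = 56
  G: 0 + 1(197.4) − 1(93.4) = 104
  F: 0 + 2(93.4) = 186.8
Total out = 346.8 mol/min; y_F = 186.8 / 346.8 = 0.5386.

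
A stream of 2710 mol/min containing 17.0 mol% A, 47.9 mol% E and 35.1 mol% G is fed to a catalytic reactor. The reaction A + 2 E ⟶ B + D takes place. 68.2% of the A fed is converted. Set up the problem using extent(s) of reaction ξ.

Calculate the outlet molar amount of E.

A reacted = 0.682 × 460.7 = 314.2 mol/min; ν_A = −1, so ξ = 314.2/1 = 314.2 mol/min.
Outlet amounts (n = n₀ + ν ξ):
  A: 460.7 − 1(314.2) = 146.5
  E: 1298 − 2(314.2) = 669.7
  B: 0 + 1(314.2) = 314.2
  D: 0 + 1(314.2) = 314.2
  G: 951.2 (inert)

670 mol/min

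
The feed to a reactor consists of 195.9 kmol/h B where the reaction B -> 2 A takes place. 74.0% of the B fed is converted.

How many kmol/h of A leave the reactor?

B reacted = 0.74 × 195.9 = 145 kmol/h; ν_B = −1, so ξ = 145/1 = 145 kmol/h.
Outlet amounts (n = n₀ + ν ξ):
  B: 195.9 − 1(145) = 50.93
  A: 0 + 2(145) = 289.9

290 kmol/h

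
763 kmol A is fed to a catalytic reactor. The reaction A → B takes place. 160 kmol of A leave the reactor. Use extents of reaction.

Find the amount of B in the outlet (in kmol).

603 kmol

For A: n = n₀ − 1ξ → 160 = 763 − 1ξ, giving ξ = 603 kmol.
Outlet amounts (n = n₀ + ν ξ):
  A: 763 − 1(603) = 160
  B: 0 + 1(603) = 603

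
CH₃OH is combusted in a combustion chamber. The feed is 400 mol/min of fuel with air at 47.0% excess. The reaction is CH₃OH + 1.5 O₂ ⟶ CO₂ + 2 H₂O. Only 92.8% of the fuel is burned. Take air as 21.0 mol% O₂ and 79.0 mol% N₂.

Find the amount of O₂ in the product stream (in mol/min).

Stoichiometric O₂ = 1.5 × 400 = 600 mol/min; O₂ fed = 600 × 1.470 = 882 mol/min.
N₂ fed = 882 × 79/21 = 3318 mol/min.
Fuel reacted = 0.928 × 400 → ξ = 371.2 mol/min.
Outlet (n = n₀ + ν ξ):
  CH₃OH: 400 − 1(371.2) = 28.8
  O₂: 882 − 1.5(371.2) = 325.2
  N₂: 3318 (inert)
  CO₂: 0 + 1(371.2) = 371.2
  H₂O: 0 + 2(371.2) = 742.4

325 mol/min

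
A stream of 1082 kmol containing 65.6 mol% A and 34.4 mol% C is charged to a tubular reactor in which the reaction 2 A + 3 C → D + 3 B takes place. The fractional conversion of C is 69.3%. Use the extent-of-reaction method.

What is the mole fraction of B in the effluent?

0.259

C reacted = 0.693 × 372.2 = 257.9 kmol; ν_C = −3, so ξ = 257.9/3 = 85.98 kmol.
Outlet amounts (n = n₀ + ν ξ):
  A: 709.8 − 2(85.98) = 537.8
  C: 372.2 − 3(85.98) = 114.3
  D: 0 + 1(85.98) = 85.98
  B: 0 + 3(85.98) = 257.9
Total out = 996 kmol; y_B = 257.9 / 996 = 0.259.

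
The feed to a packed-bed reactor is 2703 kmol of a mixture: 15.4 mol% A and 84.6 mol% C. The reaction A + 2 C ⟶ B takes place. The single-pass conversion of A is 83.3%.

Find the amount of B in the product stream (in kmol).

347 kmol

A reacted = 0.833 × 416.3 = 346.7 kmol; ν_A = −1, so ξ = 346.7/1 = 346.7 kmol.
Outlet amounts (n = n₀ + ν ξ):
  A: 416.3 − 1(346.7) = 69.52
  C: 2287 − 2(346.7) = 1593
  B: 0 + 1(346.7) = 346.7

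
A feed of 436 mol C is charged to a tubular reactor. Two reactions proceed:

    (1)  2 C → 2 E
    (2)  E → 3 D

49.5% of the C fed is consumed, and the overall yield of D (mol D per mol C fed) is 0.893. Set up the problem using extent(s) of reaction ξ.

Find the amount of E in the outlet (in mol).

86 mol

Conversion of C: C consumed = 2ξ₁ = 0.495 × 436 → ξ₁ = 107.9 mol.
Yield of D: 3ξ₂ / 436 = 0.893 → ξ₂ = 129.8 mol.
Outlet amounts (n = n₀ + Σ ν·ξ):
  C: 436 − 2(107.9) = 220.2
  E: 0 + 2(107.9) − 1(129.8) = 86.04
  D: 0 + 3(129.8) = 389.3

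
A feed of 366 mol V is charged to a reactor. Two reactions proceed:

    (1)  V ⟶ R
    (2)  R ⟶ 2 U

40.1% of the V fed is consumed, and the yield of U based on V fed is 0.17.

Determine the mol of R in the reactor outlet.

116 mol

Conversion of V: V consumed = 1ξ₁ = 0.401 × 366 → ξ₁ = 146.8 mol.
Yield of U: 2ξ₂ / 366 = 0.17 → ξ₂ = 31.11 mol.
Outlet amounts (n = n₀ + Σ ν·ξ):
  V: 366 − 1(146.8) = 219.2
  R: 0 + 1(146.8) − 1(31.11) = 115.7
  U: 0 + 2(31.11) = 62.22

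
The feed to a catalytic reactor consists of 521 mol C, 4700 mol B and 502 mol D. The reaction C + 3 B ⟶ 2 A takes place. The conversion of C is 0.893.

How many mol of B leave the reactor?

C reacted = 0.893 × 521 = 465.3 mol; ν_C = −1, so ξ = 465.3/1 = 465.3 mol.
Outlet amounts (n = n₀ + ν ξ):
  C: 521 − 1(465.3) = 55.75
  B: 4700 − 3(465.3) = 3304
  A: 0 + 2(465.3) = 930.5
  D: 502 (inert)

3300 mol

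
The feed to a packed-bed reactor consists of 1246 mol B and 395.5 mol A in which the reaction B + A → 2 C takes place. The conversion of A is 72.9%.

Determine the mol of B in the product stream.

958 mol

A reacted = 0.729 × 395.5 = 288.3 mol; ν_A = −1, so ξ = 288.3/1 = 288.3 mol.
Outlet amounts (n = n₀ + ν ξ):
  B: 1246 − 1(288.3) = 957.7
  A: 395.5 − 1(288.3) = 107.2
  C: 0 + 2(288.3) = 576.6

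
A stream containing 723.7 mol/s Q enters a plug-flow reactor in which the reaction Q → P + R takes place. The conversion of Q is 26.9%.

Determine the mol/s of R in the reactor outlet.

195 mol/s

Q reacted = 0.269 × 723.7 = 194.7 mol/s; ν_Q = −1, so ξ = 194.7/1 = 194.7 mol/s.
Outlet amounts (n = n₀ + ν ξ):
  Q: 723.7 − 1(194.7) = 529
  P: 0 + 1(194.7) = 194.7
  R: 0 + 1(194.7) = 194.7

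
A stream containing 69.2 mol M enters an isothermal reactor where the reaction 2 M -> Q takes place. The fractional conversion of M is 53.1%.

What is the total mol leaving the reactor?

50.8 mol

M reacted = 0.531 × 69.2 = 36.75 mol; ν_M = −2, so ξ = 36.75/2 = 18.37 mol.
Outlet amounts (n = n₀ + ν ξ):
  M: 69.2 − 2(18.37) = 32.45
  Q: 0 + 1(18.37) = 18.37
Total out = 32.45 + 18.37 = 50.83 mol.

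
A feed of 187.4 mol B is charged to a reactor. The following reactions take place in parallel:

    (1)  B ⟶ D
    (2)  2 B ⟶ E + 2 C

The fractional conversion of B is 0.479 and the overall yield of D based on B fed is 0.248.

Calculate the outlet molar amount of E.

21.6 mol

Yield of D: 1ξ₁ / 187.4 = 0.248 → ξ₁ = 46.48 mol.
Conversion of B: 1ξ₁ + 2ξ₂ = 0.479 × 187.4 = 89.76 → ξ₂ = 21.64 mol.
Outlet amounts (n = n₀ + Σ ν·ξ):
  B: 187.4 − 1(46.48) − 2(21.64) = 97.64
  D: 0 + 1(46.48) = 46.48
  E: 0 + 1(21.64) = 21.64
  C: 0 + 2(21.64) = 43.29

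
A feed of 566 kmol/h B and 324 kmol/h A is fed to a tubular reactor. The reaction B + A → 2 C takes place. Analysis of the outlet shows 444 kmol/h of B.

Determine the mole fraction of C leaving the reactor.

0.274

For B: n = n₀ − 1ξ → 444 = 566 − 1ξ, giving ξ = 122 kmol/h.
Outlet amounts (n = n₀ + ν ξ):
  B: 566 − 1(122) = 444
  A: 324 − 1(122) = 202
  C: 0 + 2(122) = 244
Total out = 890 kmol/h; y_C = 244 / 890 = 0.2742.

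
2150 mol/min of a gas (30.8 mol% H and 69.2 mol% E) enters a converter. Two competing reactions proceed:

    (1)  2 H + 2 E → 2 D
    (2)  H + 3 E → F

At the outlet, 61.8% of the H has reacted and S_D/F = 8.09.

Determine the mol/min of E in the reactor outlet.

989 mol/min

Conversion of H: H consumed = 0.618 × 662.2 = 409.2 mol/min = 2ξ₁ + 1ξ₂.
Selectivity: 2ξ₁ / (1ξ₂) = 8.09 → ξ₁ = 4.045 ξ₂.
Substitute: (2·4.045 + 1) ξ₂ = 409.2 → ξ₂ = 45.02 mol/min, ξ₁ = 182.1 mol/min.
Outlet amounts (n = n₀ + Σ ν·ξ):
  H: 662.2 − 2(182.1) − 1(45.02) = 253
  E: 1488 − 2(182.1) − 3(45.02) = 988.5
  D: 0 + 2(182.1) = 364.2
  F: 0 + 1(45.02) = 45.02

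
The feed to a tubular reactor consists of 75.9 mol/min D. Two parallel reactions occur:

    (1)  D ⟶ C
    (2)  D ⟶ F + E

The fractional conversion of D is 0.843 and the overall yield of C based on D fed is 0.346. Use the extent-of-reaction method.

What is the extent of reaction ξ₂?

Yield of C: 1ξ₁ / 75.9 = 0.346 → ξ₁ = 26.26 mol/min.
Conversion of D: 1ξ₁ + 1ξ₂ = 0.843 × 75.9 = 63.98 → ξ₂ = 37.72 mol/min.
Outlet amounts (n = n₀ + Σ ν·ξ):
  D: 75.9 − 1(26.26) − 1(37.72) = 11.92
  C: 0 + 1(26.26) = 26.26
  F: 0 + 1(37.72) = 37.72
  E: 0 + 1(37.72) = 37.72

ξ₂ = 37.7 mol/min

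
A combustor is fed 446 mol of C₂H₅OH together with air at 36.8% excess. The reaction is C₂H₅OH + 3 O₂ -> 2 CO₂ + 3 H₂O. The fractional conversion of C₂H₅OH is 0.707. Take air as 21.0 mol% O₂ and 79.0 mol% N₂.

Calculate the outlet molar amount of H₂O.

946 mol

Stoichiometric O₂ = 3 × 446 = 1338 mol; O₂ fed = 1338 × 1.368 = 1830 mol.
N₂ fed = 1830 × 79/21 = 6886 mol.
Fuel reacted = 0.707 × 446 → ξ = 315.3 mol.
Outlet (n = n₀ + ν ξ):
  C₂H₅OH: 446 − 1(315.3) = 130.7
  O₂: 1830 − 3(315.3) = 884.4
  N₂: 6886 (inert)
  CO₂: 0 + 2(315.3) = 630.6
  H₂O: 0 + 3(315.3) = 946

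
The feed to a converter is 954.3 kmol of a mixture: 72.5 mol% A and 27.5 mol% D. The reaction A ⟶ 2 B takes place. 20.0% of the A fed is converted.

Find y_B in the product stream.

A reacted = 0.2 × 691.9 = 138.4 kmol; ν_A = −1, so ξ = 138.4/1 = 138.4 kmol.
Outlet amounts (n = n₀ + ν ξ):
  A: 691.9 − 1(138.4) = 553.5
  B: 0 + 2(138.4) = 276.7
  D: 262.4 (inert)
Total out = 1093 kmol; y_B = 276.7 / 1093 = 0.2533.

0.253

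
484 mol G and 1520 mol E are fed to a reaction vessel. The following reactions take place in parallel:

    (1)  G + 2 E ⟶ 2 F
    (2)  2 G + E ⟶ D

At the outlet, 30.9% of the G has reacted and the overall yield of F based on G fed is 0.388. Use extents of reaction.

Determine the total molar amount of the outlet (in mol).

1850 mol

Yield of F: 2ξ₁ / 484 = 0.388 → ξ₁ = 93.9 mol.
Conversion of G: 1ξ₁ + 2ξ₂ = 0.309 × 484 = 149.6 → ξ₂ = 27.83 mol.
Outlet amounts (n = n₀ + Σ ν·ξ):
  G: 484 − 1(93.9) − 2(27.83) = 334.4
  E: 1520 − 2(93.9) − 1(27.83) = 1304
  F: 0 + 2(93.9) = 187.8
  D: 0 + 1(27.83) = 27.83
Total out = 334.4 + 1304 + 187.8 + 27.83 = 1854 mol.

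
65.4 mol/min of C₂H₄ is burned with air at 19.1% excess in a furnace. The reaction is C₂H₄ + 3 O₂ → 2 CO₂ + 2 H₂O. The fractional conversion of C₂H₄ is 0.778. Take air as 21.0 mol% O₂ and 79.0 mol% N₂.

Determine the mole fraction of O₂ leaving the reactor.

Stoichiometric O₂ = 3 × 65.4 = 196.2 mol/min; O₂ fed = 196.2 × 1.191 = 233.7 mol/min.
N₂ fed = 233.7 × 79/21 = 879.1 mol/min.
Fuel reacted = 0.778 × 65.4 → ξ = 50.88 mol/min.
Outlet (n = n₀ + ν ξ):
  C₂H₄: 65.4 − 1(50.88) = 14.52
  O₂: 233.7 − 3(50.88) = 81.03
  N₂: 879.1 (inert)
  CO₂: 0 + 2(50.88) = 101.8
  H₂O: 0 + 2(50.88) = 101.8
Total out = 1178 mol/min; y_O₂ = 81.03 / 1178 = 0.06878.

0.0688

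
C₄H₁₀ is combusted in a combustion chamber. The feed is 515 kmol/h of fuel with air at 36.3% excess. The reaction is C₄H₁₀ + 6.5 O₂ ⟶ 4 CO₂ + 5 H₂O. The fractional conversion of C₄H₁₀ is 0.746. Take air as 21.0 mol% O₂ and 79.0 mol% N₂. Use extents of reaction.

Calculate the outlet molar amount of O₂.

Stoichiometric O₂ = 6.5 × 515 = 3348 kmol/h; O₂ fed = 3348 × 1.363 = 4563 kmol/h.
N₂ fed = 4563 × 79/21 = 17160 kmol/h.
Fuel reacted = 0.746 × 515 → ξ = 384.2 kmol/h.
Outlet (n = n₀ + ν ξ):
  C₄H₁₀: 515 − 1(384.2) = 130.8
  O₂: 4563 − 6.5(384.2) = 2065
  N₂: 17160 (inert)
  CO₂: 0 + 4(384.2) = 1537
  H₂O: 0 + 5(384.2) = 1921

2070 kmol/h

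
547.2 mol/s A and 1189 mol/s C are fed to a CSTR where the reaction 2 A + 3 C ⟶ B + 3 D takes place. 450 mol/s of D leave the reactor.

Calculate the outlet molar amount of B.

For D: n = n₀ + 3ξ → 450 = 0 + 3ξ, giving ξ = 150 mol/s.
Outlet amounts (n = n₀ + ν ξ):
  A: 547.2 − 2(150) = 247.2
  C: 1189 − 3(150) = 739
  B: 0 + 1(150) = 150
  D: 0 + 3(150) = 450

150 mol/s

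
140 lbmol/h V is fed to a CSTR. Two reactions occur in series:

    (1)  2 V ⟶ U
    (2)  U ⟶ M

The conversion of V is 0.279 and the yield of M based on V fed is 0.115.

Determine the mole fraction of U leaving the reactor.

0.0285

Conversion of V: V consumed = 2ξ₁ = 0.279 × 140 → ξ₁ = 19.53 lbmol/h.
Yield of M: 1ξ₂ / 140 = 0.115 → ξ₂ = 16.1 lbmol/h.
Outlet amounts (n = n₀ + Σ ν·ξ):
  V: 140 − 2(19.53) = 100.9
  U: 0 + 1(19.53) − 1(16.1) = 3.43
  M: 0 + 1(16.1) = 16.1
Total out = 120.5 lbmol/h; y_U = 3.43 / 120.5 = 0.02847.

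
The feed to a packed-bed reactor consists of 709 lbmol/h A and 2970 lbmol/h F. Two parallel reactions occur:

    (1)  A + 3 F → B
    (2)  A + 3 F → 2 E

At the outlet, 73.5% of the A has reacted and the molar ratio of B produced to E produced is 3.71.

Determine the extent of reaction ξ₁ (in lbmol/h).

ξ₁ = 459 lbmol/h

Conversion of A: A consumed = 0.735 × 709 = 521.1 lbmol/h = 1ξ₁ + 1ξ₂.
Selectivity: 1ξ₁ / (2ξ₂) = 3.71 → ξ₁ = 7.42 ξ₂.
Substitute: (1·7.42 + 1) ξ₂ = 521.1 → ξ₂ = 61.89 lbmol/h, ξ₁ = 459.2 lbmol/h.
Outlet amounts (n = n₀ + Σ ν·ξ):
  A: 709 − 1(459.2) − 1(61.89) = 187.9
  F: 2970 − 3(459.2) − 3(61.89) = 1407
  B: 0 + 1(459.2) = 459.2
  E: 0 + 2(61.89) = 123.8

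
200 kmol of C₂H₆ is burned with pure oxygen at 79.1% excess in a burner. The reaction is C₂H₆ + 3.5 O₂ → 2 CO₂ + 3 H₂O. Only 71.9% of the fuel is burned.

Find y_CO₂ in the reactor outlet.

0.189

Stoichiometric O₂ = 3.5 × 200 = 700 kmol; O₂ fed = 700 × 1.791 = 1254 kmol.
Fuel reacted = 0.719 × 200 → ξ = 143.8 kmol.
Outlet (n = n₀ + ν ξ):
  C₂H₆: 200 − 1(143.8) = 56.2
  O₂: 1254 − 3.5(143.8) = 750.4
  CO₂: 0 + 2(143.8) = 287.6
  H₂O: 0 + 3(143.8) = 431.4
Total out = 1526 kmol; y_CO₂ = 287.6 / 1526 = 0.1885.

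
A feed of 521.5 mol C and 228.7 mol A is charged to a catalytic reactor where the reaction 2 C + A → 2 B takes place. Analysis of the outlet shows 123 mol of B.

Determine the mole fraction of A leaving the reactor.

For B: n = n₀ + 2ξ → 123 = 0 + 2ξ, giving ξ = 61.5 mol.
Outlet amounts (n = n₀ + ν ξ):
  C: 521.5 − 2(61.5) = 398.5
  A: 228.7 − 1(61.5) = 167.2
  B: 0 + 2(61.5) = 123
Total out = 688.7 mol; y_A = 167.2 / 688.7 = 0.2428.

0.243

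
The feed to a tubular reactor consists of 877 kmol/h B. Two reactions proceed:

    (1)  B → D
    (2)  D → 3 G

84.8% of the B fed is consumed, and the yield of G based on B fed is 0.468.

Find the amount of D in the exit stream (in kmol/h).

607 kmol/h

Conversion of B: B consumed = 1ξ₁ = 0.848 × 877 → ξ₁ = 743.7 kmol/h.
Yield of G: 3ξ₂ / 877 = 0.468 → ξ₂ = 136.8 kmol/h.
Outlet amounts (n = n₀ + Σ ν·ξ):
  B: 877 − 1(743.7) = 133.3
  D: 0 + 1(743.7) − 1(136.8) = 606.9
  G: 0 + 3(136.8) = 410.4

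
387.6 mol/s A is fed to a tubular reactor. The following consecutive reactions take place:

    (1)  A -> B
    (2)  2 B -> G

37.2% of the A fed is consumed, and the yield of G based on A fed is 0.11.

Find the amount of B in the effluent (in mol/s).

58.9 mol/s

Conversion of A: A consumed = 1ξ₁ = 0.372 × 387.6 → ξ₁ = 144.2 mol/s.
Yield of G: 1ξ₂ / 387.6 = 0.11 → ξ₂ = 42.64 mol/s.
Outlet amounts (n = n₀ + Σ ν·ξ):
  A: 387.6 − 1(144.2) = 243.4
  B: 0 + 1(144.2) − 2(42.64) = 58.92
  G: 0 + 1(42.64) = 42.64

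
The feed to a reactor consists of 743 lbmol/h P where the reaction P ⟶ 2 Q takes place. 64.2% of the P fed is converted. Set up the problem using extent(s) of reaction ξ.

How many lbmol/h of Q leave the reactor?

P reacted = 0.642 × 743 = 477 lbmol/h; ν_P = −1, so ξ = 477/1 = 477 lbmol/h.
Outlet amounts (n = n₀ + ν ξ):
  P: 743 − 1(477) = 266
  Q: 0 + 2(477) = 954

954 lbmol/h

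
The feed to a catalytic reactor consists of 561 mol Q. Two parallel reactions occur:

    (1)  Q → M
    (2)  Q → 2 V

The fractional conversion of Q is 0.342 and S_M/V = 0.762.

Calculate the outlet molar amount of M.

Conversion of Q: Q consumed = 0.342 × 561 = 191.9 mol = 1ξ₁ + 1ξ₂.
Selectivity: 1ξ₁ / (2ξ₂) = 0.762 → ξ₁ = 1.524 ξ₂.
Substitute: (1·1.524 + 1) ξ₂ = 191.9 → ξ₂ = 76.02 mol, ξ₁ = 115.8 mol.
Outlet amounts (n = n₀ + Σ ν·ξ):
  Q: 561 − 1(115.8) − 1(76.02) = 369.1
  M: 0 + 1(115.8) = 115.8
  V: 0 + 2(76.02) = 152

116 mol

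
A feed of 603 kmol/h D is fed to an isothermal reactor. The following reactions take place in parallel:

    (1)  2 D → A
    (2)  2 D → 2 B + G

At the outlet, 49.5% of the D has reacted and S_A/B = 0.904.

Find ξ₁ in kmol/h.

Conversion of D: D consumed = 0.495 × 603 = 298.5 kmol/h = 2ξ₁ + 2ξ₂.
Selectivity: 1ξ₁ / (2ξ₂) = 0.904 → ξ₁ = 1.808 ξ₂.
Substitute: (2·1.808 + 2) ξ₂ = 298.5 → ξ₂ = 53.15 kmol/h, ξ₁ = 96.09 kmol/h.
Outlet amounts (n = n₀ + Σ ν·ξ):
  D: 603 − 2(96.09) − 2(53.15) = 304.5
  A: 0 + 1(96.09) = 96.09
  B: 0 + 2(53.15) = 106.3
  G: 0 + 1(53.15) = 53.15

ξ₁ = 96.1 kmol/h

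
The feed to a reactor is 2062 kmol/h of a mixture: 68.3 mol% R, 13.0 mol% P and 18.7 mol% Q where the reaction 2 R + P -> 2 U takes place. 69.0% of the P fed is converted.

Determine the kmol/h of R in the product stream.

P reacted = 0.69 × 268.1 = 185 kmol/h; ν_P = −1, so ξ = 185/1 = 185 kmol/h.
Outlet amounts (n = n₀ + ν ξ):
  R: 1408 − 2(185) = 1038
  P: 268.1 − 1(185) = 83.1
  U: 0 + 2(185) = 369.9
  Q: 385.6 (inert)

1040 kmol/h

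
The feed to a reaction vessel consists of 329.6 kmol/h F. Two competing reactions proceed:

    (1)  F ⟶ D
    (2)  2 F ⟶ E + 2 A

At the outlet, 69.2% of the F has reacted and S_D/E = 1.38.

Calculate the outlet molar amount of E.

67.5 kmol/h

Conversion of F: F consumed = 0.692 × 329.6 = 228.1 kmol/h = 1ξ₁ + 2ξ₂.
Selectivity: 1ξ₁ / (1ξ₂) = 1.38 → ξ₁ = 1.38 ξ₂.
Substitute: (1·1.38 + 2) ξ₂ = 228.1 → ξ₂ = 67.48 kmol/h, ξ₁ = 93.12 kmol/h.
Outlet amounts (n = n₀ + Σ ν·ξ):
  F: 329.6 − 1(93.12) − 2(67.48) = 101.5
  D: 0 + 1(93.12) = 93.12
  E: 0 + 1(67.48) = 67.48
  A: 0 + 2(67.48) = 135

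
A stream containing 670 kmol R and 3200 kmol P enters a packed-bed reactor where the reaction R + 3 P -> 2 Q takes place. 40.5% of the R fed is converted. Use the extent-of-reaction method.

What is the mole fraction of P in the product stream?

0.717

R reacted = 0.405 × 670 = 271.4 kmol; ν_R = −1, so ξ = 271.4/1 = 271.4 kmol.
Outlet amounts (n = n₀ + ν ξ):
  R: 670 − 1(271.4) = 398.6
  P: 3200 − 3(271.4) = 2386
  Q: 0 + 2(271.4) = 542.7
Total out = 3327 kmol; y_P = 2386 / 3327 = 0.7171.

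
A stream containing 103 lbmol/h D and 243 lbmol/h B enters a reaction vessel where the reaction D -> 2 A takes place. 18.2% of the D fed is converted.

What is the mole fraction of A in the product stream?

D reacted = 0.182 × 103 = 18.75 lbmol/h; ν_D = −1, so ξ = 18.75/1 = 18.75 lbmol/h.
Outlet amounts (n = n₀ + ν ξ):
  D: 103 − 1(18.75) = 84.25
  A: 0 + 2(18.75) = 37.49
  B: 243 (inert)
Total out = 364.7 lbmol/h; y_A = 37.49 / 364.7 = 0.1028.

0.103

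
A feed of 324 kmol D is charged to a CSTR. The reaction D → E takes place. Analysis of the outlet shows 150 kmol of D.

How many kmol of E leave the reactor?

For D: n = n₀ − 1ξ → 150 = 324 − 1ξ, giving ξ = 174 kmol.
Outlet amounts (n = n₀ + ν ξ):
  D: 324 − 1(174) = 150
  E: 0 + 1(174) = 174

174 kmol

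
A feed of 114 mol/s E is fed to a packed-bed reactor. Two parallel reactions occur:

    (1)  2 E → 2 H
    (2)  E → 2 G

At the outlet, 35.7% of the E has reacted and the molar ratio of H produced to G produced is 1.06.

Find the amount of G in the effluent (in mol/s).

Conversion of E: E consumed = 0.357 × 114 = 40.7 mol/s = 2ξ₁ + 1ξ₂.
Selectivity: 2ξ₁ / (2ξ₂) = 1.06 → ξ₁ = 1.06 ξ₂.
Substitute: (2·1.06 + 1) ξ₂ = 40.7 → ξ₂ = 13.04 mol/s, ξ₁ = 13.83 mol/s.
Outlet amounts (n = n₀ + Σ ν·ξ):
  E: 114 − 2(13.83) − 1(13.04) = 73.3
  H: 0 + 2(13.83) = 27.65
  G: 0 + 2(13.04) = 26.09

26.1 mol/s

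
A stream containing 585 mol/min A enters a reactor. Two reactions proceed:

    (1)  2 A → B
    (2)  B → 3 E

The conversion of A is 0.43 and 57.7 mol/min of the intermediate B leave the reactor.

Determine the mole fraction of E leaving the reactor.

0.343

Conversion of A: A consumed = 2ξ₁ = 0.43 × 585 → ξ₁ = 125.8 mol/min.
B balance: n_B = 0 + 1ξ₁ − 1ξ₂ = 57.7 → ξ₂ = (1·125.8 − 57.7)/1 = 68.07 mol/min.
Outlet amounts (n = n₀ + Σ ν·ξ):
  A: 585 − 2(125.8) = 333.5
  B: 0 + 1(125.8) − 1(68.07) = 57.7
  E: 0 + 3(68.07) = 204.2
Total out = 595.4 mol/min; y_E = 204.2 / 595.4 = 0.343.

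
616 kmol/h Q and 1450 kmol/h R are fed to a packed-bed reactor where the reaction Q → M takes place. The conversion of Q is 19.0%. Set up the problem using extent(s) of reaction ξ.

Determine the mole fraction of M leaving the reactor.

Q reacted = 0.19 × 616 = 117 kmol/h; ν_Q = −1, so ξ = 117/1 = 117 kmol/h.
Outlet amounts (n = n₀ + ν ξ):
  Q: 616 − 1(117) = 499
  M: 0 + 1(117) = 117
  R: 1450 (inert)
Total out = 2066 kmol/h; y_M = 117 / 2066 = 0.05665.

0.0567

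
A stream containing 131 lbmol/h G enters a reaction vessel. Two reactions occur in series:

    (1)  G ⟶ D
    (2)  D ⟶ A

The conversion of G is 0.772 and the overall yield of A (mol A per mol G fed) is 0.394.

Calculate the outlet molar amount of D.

49.5 lbmol/h

Conversion of G: G consumed = 1ξ₁ = 0.772 × 131 → ξ₁ = 101.1 lbmol/h.
Yield of A: 1ξ₂ / 131 = 0.394 → ξ₂ = 51.61 lbmol/h.
Outlet amounts (n = n₀ + Σ ν·ξ):
  G: 131 − 1(101.1) = 29.87
  D: 0 + 1(101.1) − 1(51.61) = 49.52
  A: 0 + 1(51.61) = 51.61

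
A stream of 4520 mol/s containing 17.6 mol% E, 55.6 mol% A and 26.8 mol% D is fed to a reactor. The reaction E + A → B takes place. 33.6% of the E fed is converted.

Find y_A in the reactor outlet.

0.528

E reacted = 0.336 × 795.5 = 267.3 mol/s; ν_E = −1, so ξ = 267.3/1 = 267.3 mol/s.
Outlet amounts (n = n₀ + ν ξ):
  E: 795.5 − 1(267.3) = 528.2
  A: 2513 − 1(267.3) = 2246
  B: 0 + 1(267.3) = 267.3
  D: 1211 (inert)
Total out = 4253 mol/s; y_A = 2246 / 4253 = 0.5281.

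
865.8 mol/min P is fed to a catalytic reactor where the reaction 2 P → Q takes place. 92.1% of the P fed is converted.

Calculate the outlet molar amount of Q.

P reacted = 0.921 × 865.8 = 797.4 mol/min; ν_P = −2, so ξ = 797.4/2 = 398.7 mol/min.
Outlet amounts (n = n₀ + ν ξ):
  P: 865.8 − 2(398.7) = 68.4
  Q: 0 + 1(398.7) = 398.7

399 mol/min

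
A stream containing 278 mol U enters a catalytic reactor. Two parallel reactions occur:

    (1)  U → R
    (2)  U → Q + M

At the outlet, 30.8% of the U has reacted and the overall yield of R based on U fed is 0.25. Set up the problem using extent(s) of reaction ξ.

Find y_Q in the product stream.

0.0548

Yield of R: 1ξ₁ / 278 = 0.25 → ξ₁ = 69.5 mol.
Conversion of U: 1ξ₁ + 1ξ₂ = 0.308 × 278 = 85.62 → ξ₂ = 16.12 mol.
Outlet amounts (n = n₀ + Σ ν·ξ):
  U: 278 − 1(69.5) − 1(16.12) = 192.4
  R: 0 + 1(69.5) = 69.5
  Q: 0 + 1(16.12) = 16.12
  M: 0 + 1(16.12) = 16.12
Total out = 294.1 mol; y_Q = 16.12 / 294.1 = 0.05482.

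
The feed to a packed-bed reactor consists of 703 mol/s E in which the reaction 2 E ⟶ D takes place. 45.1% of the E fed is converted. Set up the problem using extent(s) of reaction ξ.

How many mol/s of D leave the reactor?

E reacted = 0.451 × 703 = 317.1 mol/s; ν_E = −2, so ξ = 317.1/2 = 158.5 mol/s.
Outlet amounts (n = n₀ + ν ξ):
  E: 703 − 2(158.5) = 385.9
  D: 0 + 1(158.5) = 158.5

159 mol/s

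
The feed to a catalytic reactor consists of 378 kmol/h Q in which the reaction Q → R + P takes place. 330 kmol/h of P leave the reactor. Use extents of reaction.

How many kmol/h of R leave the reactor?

For P: n = n₀ + 1ξ → 330 = 0 + 1ξ, giving ξ = 330 kmol/h.
Outlet amounts (n = n₀ + ν ξ):
  Q: 378 − 1(330) = 48
  R: 0 + 1(330) = 330
  P: 0 + 1(330) = 330

330 kmol/h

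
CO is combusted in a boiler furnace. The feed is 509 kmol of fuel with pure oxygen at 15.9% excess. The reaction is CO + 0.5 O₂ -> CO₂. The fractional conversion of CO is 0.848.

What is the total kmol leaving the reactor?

588 kmol

Stoichiometric O₂ = 0.5 × 509 = 254.5 kmol; O₂ fed = 254.5 × 1.159 = 295 kmol.
Fuel reacted = 0.848 × 509 → ξ = 431.6 kmol.
Outlet (n = n₀ + ν ξ):
  CO: 509 − 1(431.6) = 77.37
  O₂: 295 − 0.5(431.6) = 79.15
  CO₂: 0 + 1(431.6) = 431.6
Total out = 77.37 + 79.15 + 431.6 = 588.1 kmol.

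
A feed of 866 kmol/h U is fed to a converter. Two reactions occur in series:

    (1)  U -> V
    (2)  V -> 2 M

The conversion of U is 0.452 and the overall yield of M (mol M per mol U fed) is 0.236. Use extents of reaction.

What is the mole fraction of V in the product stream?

Conversion of U: U consumed = 1ξ₁ = 0.452 × 866 → ξ₁ = 391.4 kmol/h.
Yield of M: 2ξ₂ / 866 = 0.236 → ξ₂ = 102.2 kmol/h.
Outlet amounts (n = n₀ + Σ ν·ξ):
  U: 866 − 1(391.4) = 474.6
  V: 0 + 1(391.4) − 1(102.2) = 289.2
  M: 0 + 2(102.2) = 204.4
Total out = 968.2 kmol/h; y_V = 289.2 / 968.2 = 0.2987.

0.299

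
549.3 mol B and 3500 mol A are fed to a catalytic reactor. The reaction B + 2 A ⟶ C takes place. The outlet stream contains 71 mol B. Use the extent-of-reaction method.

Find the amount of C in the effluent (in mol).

478 mol

For B: n = n₀ − 1ξ → 71 = 549.3 − 1ξ, giving ξ = 478.3 mol.
Outlet amounts (n = n₀ + ν ξ):
  B: 549.3 − 1(478.3) = 71
  A: 3500 − 2(478.3) = 2543
  C: 0 + 1(478.3) = 478.3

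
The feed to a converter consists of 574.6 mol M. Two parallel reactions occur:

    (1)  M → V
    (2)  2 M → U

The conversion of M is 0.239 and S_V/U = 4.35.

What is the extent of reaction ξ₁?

ξ₁ = 94.1 mol

Conversion of M: M consumed = 0.239 × 574.6 = 137.3 mol = 1ξ₁ + 2ξ₂.
Selectivity: 1ξ₁ / (1ξ₂) = 4.35 → ξ₁ = 4.35 ξ₂.
Substitute: (1·4.35 + 2) ξ₂ = 137.3 → ξ₂ = 21.63 mol, ξ₁ = 94.08 mol.
Outlet amounts (n = n₀ + Σ ν·ξ):
  M: 574.6 − 1(94.08) − 2(21.63) = 437.3
  V: 0 + 1(94.08) = 94.08
  U: 0 + 1(21.63) = 21.63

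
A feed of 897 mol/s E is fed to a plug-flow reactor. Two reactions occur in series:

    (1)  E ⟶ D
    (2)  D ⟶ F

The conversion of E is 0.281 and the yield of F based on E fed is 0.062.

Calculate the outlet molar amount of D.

Conversion of E: E consumed = 1ξ₁ = 0.281 × 897 → ξ₁ = 252.1 mol/s.
Yield of F: 1ξ₂ / 897 = 0.062 → ξ₂ = 55.61 mol/s.
Outlet amounts (n = n₀ + Σ ν·ξ):
  E: 897 − 1(252.1) = 644.9
  D: 0 + 1(252.1) − 1(55.61) = 196.4
  F: 0 + 1(55.61) = 55.61

196 mol/s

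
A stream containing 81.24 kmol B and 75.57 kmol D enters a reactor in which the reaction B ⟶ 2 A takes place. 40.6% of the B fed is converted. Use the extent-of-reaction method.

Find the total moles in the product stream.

190 kmol

B reacted = 0.406 × 81.24 = 32.98 kmol; ν_B = −1, so ξ = 32.98/1 = 32.98 kmol.
Outlet amounts (n = n₀ + ν ξ):
  B: 81.24 − 1(32.98) = 48.26
  A: 0 + 2(32.98) = 65.97
  D: 75.57 (inert)
Total out = 48.26 + 65.97 + 75.57 = 189.8 kmol.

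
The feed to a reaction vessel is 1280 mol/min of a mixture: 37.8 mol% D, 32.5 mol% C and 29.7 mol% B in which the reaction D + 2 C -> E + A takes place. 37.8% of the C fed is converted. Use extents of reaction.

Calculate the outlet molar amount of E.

C reacted = 0.378 × 416 = 157.2 mol/min; ν_C = −2, so ξ = 157.2/2 = 78.62 mol/min.
Outlet amounts (n = n₀ + ν ξ):
  D: 483.8 − 1(78.62) = 405.2
  C: 416 − 2(78.62) = 258.8
  E: 0 + 1(78.62) = 78.62
  A: 0 + 1(78.62) = 78.62
  B: 380.2 (inert)

78.6 mol/min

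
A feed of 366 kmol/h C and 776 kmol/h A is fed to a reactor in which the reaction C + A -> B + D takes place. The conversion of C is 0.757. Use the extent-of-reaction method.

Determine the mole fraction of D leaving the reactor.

0.243

C reacted = 0.757 × 366 = 277.1 kmol/h; ν_C = −1, so ξ = 277.1/1 = 277.1 kmol/h.
Outlet amounts (n = n₀ + ν ξ):
  C: 366 − 1(277.1) = 88.94
  A: 776 − 1(277.1) = 498.9
  B: 0 + 1(277.1) = 277.1
  D: 0 + 1(277.1) = 277.1
Total out = 1142 kmol/h; y_D = 277.1 / 1142 = 0.2426.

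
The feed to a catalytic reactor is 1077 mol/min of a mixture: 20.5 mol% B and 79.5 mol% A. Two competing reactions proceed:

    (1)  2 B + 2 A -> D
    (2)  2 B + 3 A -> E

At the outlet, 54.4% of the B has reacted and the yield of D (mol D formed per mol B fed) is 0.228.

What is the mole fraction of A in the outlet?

0.819

Yield of D: 1ξ₁ / 220.8 = 0.228 → ξ₁ = 50.34 mol/min.
Conversion of B: 2ξ₁ + 2ξ₂ = 0.544 × 220.8 = 120.1 → ξ₂ = 9.715 mol/min.
Outlet amounts (n = n₀ + Σ ν·ξ):
  B: 220.8 − 2(50.34) − 2(9.715) = 100.7
  A: 856.2 − 2(50.34) − 3(9.715) = 726.4
  D: 0 + 1(50.34) = 50.34
  E: 0 + 1(9.715) = 9.715
Total out = 887.1 mol/min; y_A = 726.4 / 887.1 = 0.8188.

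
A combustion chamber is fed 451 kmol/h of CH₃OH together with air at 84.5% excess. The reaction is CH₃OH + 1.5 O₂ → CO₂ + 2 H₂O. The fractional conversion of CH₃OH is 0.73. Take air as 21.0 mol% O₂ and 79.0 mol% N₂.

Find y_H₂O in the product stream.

0.1

Stoichiometric O₂ = 1.5 × 451 = 676.5 kmol/h; O₂ fed = 676.5 × 1.845 = 1248 kmol/h.
N₂ fed = 1248 × 79/21 = 4695 kmol/h.
Fuel reacted = 0.73 × 451 → ξ = 329.2 kmol/h.
Outlet (n = n₀ + ν ξ):
  CH₃OH: 451 − 1(329.2) = 121.8
  O₂: 1248 − 1.5(329.2) = 754.3
  N₂: 4695 (inert)
  CO₂: 0 + 1(329.2) = 329.2
  H₂O: 0 + 2(329.2) = 658.5
Total out = 6559 kmol/h; y_H₂O = 658.5 / 6559 = 0.1004.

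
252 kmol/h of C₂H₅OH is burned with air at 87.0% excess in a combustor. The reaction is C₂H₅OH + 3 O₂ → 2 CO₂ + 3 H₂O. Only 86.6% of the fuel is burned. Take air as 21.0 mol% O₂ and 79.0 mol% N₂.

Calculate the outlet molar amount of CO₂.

436 kmol/h

Stoichiometric O₂ = 3 × 252 = 756 kmol/h; O₂ fed = 756 × 1.870 = 1414 kmol/h.
N₂ fed = 1414 × 79/21 = 5318 kmol/h.
Fuel reacted = 0.866 × 252 → ξ = 218.2 kmol/h.
Outlet (n = n₀ + ν ξ):
  C₂H₅OH: 252 − 1(218.2) = 33.77
  O₂: 1414 − 3(218.2) = 759
  N₂: 5318 (inert)
  CO₂: 0 + 2(218.2) = 436.5
  H₂O: 0 + 3(218.2) = 654.7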